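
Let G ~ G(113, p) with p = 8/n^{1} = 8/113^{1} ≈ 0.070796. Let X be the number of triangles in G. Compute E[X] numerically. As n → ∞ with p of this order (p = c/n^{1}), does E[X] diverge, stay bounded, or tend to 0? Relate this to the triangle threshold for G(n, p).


Number of potential triangles: C(113, 3) = 234136.
Each occurs with probability p³ ≈ (0.070796)³ ≈ 3.5484168e-04.
By linearity: E[X] = C(113, 3)·p³ ≈ 234136 · 3.5484168e-04 ≈ 83.08121.
Here α = 1, so p = 8/n is exactly at the triangle threshold p ~ 1/n. Asymptotically E[X] → c³/6 = 8³/6 = 256/3 ≈ 85.33333, a bounded constant. In this regime the triangle count is asymptotically Poisson(c³/6).

E[X] ≈ 83.08121; in regime p = Θ(1/n^{1}) E[X] stays bounded (at the triangle threshold p ~ 1/n).


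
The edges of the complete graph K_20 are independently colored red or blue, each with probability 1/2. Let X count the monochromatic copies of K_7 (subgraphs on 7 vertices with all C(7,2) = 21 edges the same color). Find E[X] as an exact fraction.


Let X = Σ_S X_S over the C(20, 7) = 77520 subsets S of size 7, where X_S = 1 if the K_7 on S is monochromatic.
For a fixed S, the K_7 on S has C(7, 2) = 21 edges. P[all 21 edges red] = (1/2)^21, and likewise for blue, so P[monochromatic] = 2·(1/2)^21 = 2^{1 − 21} = 1/1048576.
By linearity: E[X] = C(20, 7) · 2^{1 − 21} = 77520 · 1/1048576 = 4845/65536.
Numerically: E[X] ≈ 0.073929.

E[X] = C(20,7)·2^(1−C(7,2)) = 4845/65536 ≈ 0.073929.


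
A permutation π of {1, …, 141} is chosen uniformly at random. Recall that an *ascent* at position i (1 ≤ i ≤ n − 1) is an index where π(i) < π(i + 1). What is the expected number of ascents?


Write X = Σ X_I over i = 1, …, 140, with X_I the indicator of one ascent.
There are 140 indicators.
For each fixed i, the pair (π(i), π(i+1)) is a uniformly random ordered pair of distinct values from {1, …, 141}; by symmetry P[π(i) < π(i+1)] = 1/2.
By linearity: E[X] = 140 · (1/2) = (141 − 1) · (1/2) = 70 ≈ 70.000000.

E[X] = 70 = 70.000000.


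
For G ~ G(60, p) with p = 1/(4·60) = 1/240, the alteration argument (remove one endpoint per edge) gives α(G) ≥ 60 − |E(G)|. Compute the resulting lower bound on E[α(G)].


E[|E(G)|] = C(60, 2)·p = 1770 · (1/240) = 59/8.
E[α(G)] ≥ n − E[|E(G)|] = 60 − 59/8 = 421/8.
Numerically: ≈ 52.625.
(This is only a lower bound; the true E[α(G)] may be larger.)

E[α(G)] ≥ 421/8 ≈ 52.625.


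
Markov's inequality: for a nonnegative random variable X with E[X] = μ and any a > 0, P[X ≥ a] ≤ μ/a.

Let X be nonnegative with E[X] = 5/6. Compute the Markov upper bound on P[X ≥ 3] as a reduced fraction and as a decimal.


μ = E[X] = 5/6, a = 3.
Markov: P[X ≥ 3] ≤ μ/a = (5/6)/3 = 5/18.
Numerically: ≈ 0.278.
(Since a = 3 > μ = 0.833, the bound 5/18 is < 1 and informative.)

P[X ≥ 3] ≤ 5/18 ≈ 0.278.


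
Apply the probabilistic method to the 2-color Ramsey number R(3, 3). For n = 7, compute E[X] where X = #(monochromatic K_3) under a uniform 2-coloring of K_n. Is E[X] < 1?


E[X] = C(7, 3) · 2^{1 − 3} = 35 · 2^{−2} = 35/4.
As a reduced fraction: E[X] = 35/4 ≈ 8.750000.
Is E[X] < 1? NO.
Since E[X] ≥ 1, the first-moment bound is inconclusive at n = 7; it does NOT by itself certify R(3, 3) > 7.

E[X] = 35/4 ≈ 8.750000; E[X] ≥ 1; first-moment method inconclusive here.


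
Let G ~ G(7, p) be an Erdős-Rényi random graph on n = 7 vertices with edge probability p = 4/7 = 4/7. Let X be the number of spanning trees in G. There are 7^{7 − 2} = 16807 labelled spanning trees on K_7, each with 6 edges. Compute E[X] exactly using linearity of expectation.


K_7 has 7^{7 − 2} = 16807 labelled spanning trees.
For each such spanning tree H, let X_H = 1 if all 6 edges of H are present in G. Then P[X_H = 1] = p^{6} = (4/7)^{6} = 4096/117649.
Summing the indicators: E[X] = Σ_H E[X_H] = 16807 · p^{6} = 16807 · 4096/117649 = 4096/7.
Numerically: E[X] ≈ 585.

E[X] = 16807 · (4/7)^{6} = 4096/7 ≈ 585.


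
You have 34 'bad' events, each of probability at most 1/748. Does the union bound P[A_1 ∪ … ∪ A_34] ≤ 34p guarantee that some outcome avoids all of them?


Union bound: P[∪_{i=1}^{34} A_i] ≤ Σ_i P[A_i] ≤ 34·p = 34·(1/748) = 1/22.
Numerically: 1/22 ≈ 0.04545.
Is 1/22 < 1? YES.
Since P[∪ A_i] ≤ 1/22 < 1, the complement has P[∩ A_i^c] ≥ 1 − 1/22 = 21/22 > 0, so some outcome avoids every A_i.

34·p = 1/22 ≈ 0.04545; existence CERTIFIED by the union bound.


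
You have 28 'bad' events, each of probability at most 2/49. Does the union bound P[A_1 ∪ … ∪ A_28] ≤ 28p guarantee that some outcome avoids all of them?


Union bound: P[∪_{i=1}^{28} A_i] ≤ Σ_i P[A_i] ≤ 28·p = 28·(2/49) = 8/7.
Numerically: 8/7 ≈ 1.142857.
Is 8/7 < 1? NO.
Since the bound 8/7 is ≥ 1, the union bound is uninformative here; it does NOT by itself certify existence.

28·p = 8/7 ≈ 1.142857; existence NOT certified by the union bound.


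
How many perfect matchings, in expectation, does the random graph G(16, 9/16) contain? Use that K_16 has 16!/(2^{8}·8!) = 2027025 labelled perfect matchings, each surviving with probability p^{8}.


K_16 has 16!/(2^{8}·8!) = 2027025 labelled perfect matchings.
For each such perfect matching H, let X_H = 1 if all 8 edges of H are present in G. Then P[X_H = 1] = p^{8} = (9/16)^{8} = 43046721/4294967296.
By linearity: E[X] = Σ_H E[X_H] = 2027025 · p^{8} = 2027025 · 43046721/4294967296 = 87256779635025/4294967296.
Numerically: E[X] ≈ 20316.1.

E[X] = 2027025 · (9/16)^{8} = 87256779635025/4294967296 ≈ 20316.1.


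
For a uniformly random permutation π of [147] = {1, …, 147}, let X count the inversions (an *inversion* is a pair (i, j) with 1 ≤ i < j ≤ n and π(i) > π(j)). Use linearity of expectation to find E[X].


Write X = Σ X_I over the C(147, 2) = 10731 pairs i < j, with X_I the indicator of one inversion.
There are 10731 indicators.
For each fixed pair i < j, the values π(i) and π(j) are two distinct elements of {1, …, 147} in uniformly random order; by symmetry P[π(i) > π(j)] = 1/2.
By linearity: E[X] = 10731 · (1/2) = C(147, 2) · (1/2) = 10731/2 = 10731/2 ≈ 5365.50000.

E[X] = 10731/2 = 5365.50000.


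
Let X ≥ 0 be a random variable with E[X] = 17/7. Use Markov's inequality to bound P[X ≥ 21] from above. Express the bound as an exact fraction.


μ = E[X] = 17/7, a = 21.
Markov: P[X ≥ 21] ≤ μ/a = (17/7)/21 = 17/147.
Numerically: ≈ 0.1156.
(Since a = 21 > μ = 2.4286, the bound 17/147 is < 1 and informative.)

P[X ≥ 21] ≤ 17/147 ≈ 0.1156.


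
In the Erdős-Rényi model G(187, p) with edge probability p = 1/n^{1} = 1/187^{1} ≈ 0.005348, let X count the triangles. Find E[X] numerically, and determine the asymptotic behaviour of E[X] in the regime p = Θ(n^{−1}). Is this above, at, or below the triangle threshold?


Number of potential triangles: C(187, 3) = 1072445.
Each occurs with probability p³ ≈ (0.005348)³ ≈ 1.529238e-07.
By linearity: E[X] = C(187, 3)·p³ ≈ 1072445 · 1.529238e-07 ≈ 0.1640.
Here α = 1, so p = 1/n is exactly at the triangle threshold p ~ 1/n. Asymptotically E[X] → c³/6 = 1³/6 = 1/6 ≈ 0.1667, a bounded constant. In this regime the triangle count is asymptotically Poisson(c³/6).

E[X] ≈ 0.1640; in regime p = Θ(1/n^{1}) E[X] stays bounded (at the triangle threshold p ~ 1/n).


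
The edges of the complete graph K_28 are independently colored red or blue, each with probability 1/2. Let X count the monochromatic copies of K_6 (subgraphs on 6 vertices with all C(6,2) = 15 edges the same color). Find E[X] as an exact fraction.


Let X = Σ_S X_S over the C(28, 6) = 376740 subsets S of size 6, where X_S = 1 if the K_6 on S is monochromatic.
For a fixed S, the K_6 on S has C(6, 2) = 15 edges. P[all 15 edges red] = (1/2)^15, and likewise for blue, so P[monochromatic] = 2·(1/2)^15 = 2^{1 − 15} = 1/16384.
By linearity of expectation: E[X] = C(28, 6) · 2^{1 − 15} = 376740 · 1/16384 = 94185/4096.
Numerically: E[X] ≈ 22.9944.

E[X] = C(28,6)·2^(1−C(6,2)) = 94185/4096 ≈ 22.9944.


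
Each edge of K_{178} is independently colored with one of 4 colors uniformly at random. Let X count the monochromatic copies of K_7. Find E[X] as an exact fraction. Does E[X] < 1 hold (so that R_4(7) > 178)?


E[X] = C(178, 7) · 4^{1 − 21} = 996867063280 · 4^{−20} = 996867063280/1099511627776.
As a reduced fraction: E[X] = 62304191455/68719476736 ≈ 0.9066453.
Is E[X] < 1? YES.
Since E[X] < 1, there exists a 4-coloring of K_{178} with no monochromatic K_7; hence R_4(7) > 178.

E[X] = 62304191455/68719476736 ≈ 0.9066453; E[X] < 1, so R_4(7) > 178.


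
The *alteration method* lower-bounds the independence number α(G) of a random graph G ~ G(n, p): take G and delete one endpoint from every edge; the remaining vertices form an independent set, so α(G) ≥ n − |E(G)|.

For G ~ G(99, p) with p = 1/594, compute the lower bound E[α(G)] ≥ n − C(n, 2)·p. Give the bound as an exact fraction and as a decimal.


E[|E(G)|] = C(99, 2)·p = 4851 · (1/594) = 49/6.
E[α(G)] ≥ n − E[|E(G)|] = 99 − 49/6 = 545/6.
Numerically: ≈ 90.833.
(This is only a lower bound; the true E[α(G)] may be larger.)

E[α(G)] ≥ 545/6 ≈ 90.833.


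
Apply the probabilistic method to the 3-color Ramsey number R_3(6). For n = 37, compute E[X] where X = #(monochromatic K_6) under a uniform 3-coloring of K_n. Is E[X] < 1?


E[X] = C(37, 6) · 3^{1 − 15} = 2324784 · 3^{−14} = 2324784/4782969.
As a reduced fraction: E[X] = 774928/1594323 ≈ 0.48605.
Is E[X] < 1? YES.
Since E[X] < 1, there exists a 3-coloring of K_{37} with no monochromatic K_6; hence R_3(6) > 37.

E[X] = 774928/1594323 ≈ 0.48605; E[X] < 1, so R_3(6) > 37.


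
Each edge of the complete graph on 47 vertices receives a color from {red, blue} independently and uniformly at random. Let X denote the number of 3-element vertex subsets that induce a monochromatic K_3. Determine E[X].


Let X = Σ_S X_S over the C(47, 3) = 16215 subsets S of size 3, where X_S = 1 if the K_3 on S is monochromatic.
For a fixed S, the K_3 on S has C(3, 2) = 3 edges. P[all 3 edges red] = (1/2)^3, and likewise for blue, so P[monochromatic] = 2·(1/2)^3 = 2^{1 − 3} = 1/4.
By linearity: E[X] = C(47, 3) · 2^{1 − 3} = 16215 · 1/4 = 16215/4.
Numerically: E[X] ≈ 4053.7500.

E[X] = C(47,3)·2^(1−C(3,2)) = 16215/4 ≈ 4053.7500.


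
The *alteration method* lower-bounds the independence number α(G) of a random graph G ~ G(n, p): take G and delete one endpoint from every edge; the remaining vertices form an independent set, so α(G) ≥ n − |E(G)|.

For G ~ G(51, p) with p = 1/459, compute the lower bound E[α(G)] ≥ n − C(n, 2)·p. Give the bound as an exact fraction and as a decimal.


E[|E(G)|] = C(51, 2)·p = 1275 · (1/459) = 25/9.
E[α(G)] ≥ n − E[|E(G)|] = 51 − 25/9 = 434/9.
Numerically: ≈ 48.22222.
(This is only a lower bound; the true E[α(G)] may be larger.)

E[α(G)] ≥ 434/9 ≈ 48.22222.


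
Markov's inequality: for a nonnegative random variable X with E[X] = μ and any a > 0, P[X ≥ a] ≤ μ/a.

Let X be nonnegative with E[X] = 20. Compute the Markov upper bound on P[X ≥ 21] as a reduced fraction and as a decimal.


μ = E[X] = 20, a = 21.
Markov: P[X ≥ 21] ≤ μ/a = (20)/21 = 20/21.
Numerically: ≈ 0.9524.
(Since a = 21 > μ = 20.0000, the bound 20/21 is < 1 and informative.)

P[X ≥ 21] ≤ 20/21 ≈ 0.9524.


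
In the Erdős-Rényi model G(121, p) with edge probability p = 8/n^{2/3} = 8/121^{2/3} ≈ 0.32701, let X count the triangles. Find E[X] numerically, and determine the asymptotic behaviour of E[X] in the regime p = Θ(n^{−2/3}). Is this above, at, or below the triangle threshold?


Number of potential triangles: C(121, 3) = 287980.
Each occurs with probability p³ ≈ (0.32701)³ ≈ 3.4970289e-02.
By linearity: E[X] = C(121, 3)·p³ ≈ 287980 · 3.4970289e-02 ≈ 10070.74380.
Since α = 2/3 < 1, p = c/n^{2/3} ≫ 1/n is above the triangle threshold p ~ 1/n. Asymptotically E[X] ~ (c³/6)·n^{3(1−α)} = (8³/6)·n^{1} → ∞; triangles are abundant w.h.p.

E[X] ≈ 10070.74380; in regime p = Θ(1/n^{2/3}) E[X] diverges (above the triangle threshold p ~ 1/n).


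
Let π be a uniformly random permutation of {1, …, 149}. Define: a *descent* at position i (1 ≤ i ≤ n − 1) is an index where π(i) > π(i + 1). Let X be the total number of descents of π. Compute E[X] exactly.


Write X = Σ X_I over i = 1, …, 148, with X_I the indicator of one descent.
There are 148 indicators.
For each fixed i, the pair (π(i), π(i+1)) is a uniformly random ordered pair of distinct values from {1, …, 149}; by symmetry P[π(i) > π(i+1)] = 1/2.
By linearity: E[X] = 148 · (1/2) = (149 − 1) · (1/2) = 74 ≈ 74.000000.

E[X] = 74 = 74.000000.


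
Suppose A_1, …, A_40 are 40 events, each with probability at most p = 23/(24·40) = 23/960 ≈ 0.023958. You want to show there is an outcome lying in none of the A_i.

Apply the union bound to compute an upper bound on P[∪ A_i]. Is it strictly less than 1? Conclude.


Union bound: P[∪_{i=1}^{40} A_i] ≤ Σ_i P[A_i] ≤ 40·p = 40·(23/960) = 23/24.
Numerically: 23/24 ≈ 0.958333.
Is 23/24 < 1? YES.
Since P[∪ A_i] ≤ 23/24 < 1, the complement has P[∩ A_i^c] ≥ 1 − 23/24 = 1/24 > 0, so some outcome avoids every A_i.

40·p = 23/24 ≈ 0.958333; existence CERTIFIED by the union bound.


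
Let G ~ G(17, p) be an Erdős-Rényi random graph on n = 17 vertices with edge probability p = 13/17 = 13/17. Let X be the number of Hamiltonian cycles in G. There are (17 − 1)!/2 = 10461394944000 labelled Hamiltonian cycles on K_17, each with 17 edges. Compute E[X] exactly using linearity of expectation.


K_17 has (17 − 1)!/2 = 10461394944000 labelled Hamiltonian cycles.
For each such Hamiltonian cycle H, let X_H = 1 if all 17 edges of H are present in G. Then P[X_H = 1] = p^{17} = (13/17)^{17} = 8650415919381337933/827240261886336764177.
By linearity of expectation: E[X] = Σ_H E[X_H] = 10461394944000 · p^{17} = 10461394944000 · 8650415919381337933/827240261886336764177 = 90495417362513040260241610752000/827240261886336764177.
Numerically: E[X] ≈ 1.094e+11.

E[X] = 10461394944000 · (13/17)^{17} = 90495417362513040260241610752000/827240261886336764177 ≈ 1.094e+11.


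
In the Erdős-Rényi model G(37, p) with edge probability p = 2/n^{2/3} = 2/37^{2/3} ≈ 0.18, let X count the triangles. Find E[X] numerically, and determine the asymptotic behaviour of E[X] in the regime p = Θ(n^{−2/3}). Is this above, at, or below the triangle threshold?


Number of potential triangles: C(37, 3) = 7770.
Each occurs with probability p³ ≈ (0.18)³ ≈ 5.84368e-03.
By linearity: E[X] = C(37, 3)·p³ ≈ 7770 · 5.84368e-03 ≈ 45.405.
Since α = 2/3 < 1, p = c/n^{2/3} ≫ 1/n is above the triangle threshold p ~ 1/n. Asymptotically E[X] ~ (c³/6)·n^{3(1−α)} = (2³/6)·n^{1} → ∞; triangles are abundant w.h.p.

E[X] ≈ 45.405; in regime p = Θ(1/n^{2/3}) E[X] diverges (above the triangle threshold p ~ 1/n).


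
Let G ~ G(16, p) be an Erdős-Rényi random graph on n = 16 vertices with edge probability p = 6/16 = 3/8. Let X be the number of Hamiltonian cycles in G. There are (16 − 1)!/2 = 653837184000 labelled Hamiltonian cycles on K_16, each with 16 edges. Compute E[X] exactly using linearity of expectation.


K_16 has (16 − 1)!/2 = 653837184000 labelled Hamiltonian cycles.
For each such Hamiltonian cycle H, let X_H = 1 if all 16 edges of H are present in G. Then P[X_H = 1] = p^{16} = (3/8)^{16} = 43046721/281474976710656.
By linearity of expectation: E[X] = Σ_H E[X_H] = 653837184000 · p^{16} = 653837184000 · 43046721/281474976710656 = 27485885585032875/274877906944.
Numerically: E[X] ≈ 1e+05.

E[X] = 653837184000 · (3/8)^{16} = 27485885585032875/274877906944 ≈ 1e+05.


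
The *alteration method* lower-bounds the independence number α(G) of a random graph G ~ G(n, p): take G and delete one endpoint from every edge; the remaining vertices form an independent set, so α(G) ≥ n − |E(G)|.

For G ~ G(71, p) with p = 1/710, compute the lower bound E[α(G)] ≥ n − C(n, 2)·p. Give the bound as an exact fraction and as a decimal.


E[|E(G)|] = C(71, 2)·p = 2485 · (1/710) = 7/2.
E[α(G)] ≥ n − E[|E(G)|] = 71 − 7/2 = 135/2.
Numerically: ≈ 67.500.
(This is only a lower bound; the true E[α(G)] may be larger.)

E[α(G)] ≥ 135/2 ≈ 67.500.


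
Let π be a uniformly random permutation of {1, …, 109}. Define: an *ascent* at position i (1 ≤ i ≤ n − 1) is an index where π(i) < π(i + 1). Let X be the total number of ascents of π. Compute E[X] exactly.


Write X = Σ X_I over i = 1, …, 108, with X_I the indicator of one ascent.
There are 108 indicators.
For each fixed i, the pair (π(i), π(i+1)) is a uniformly random ordered pair of distinct values from {1, …, 109}; by symmetry P[π(i) < π(i+1)] = 1/2.
By linearity: E[X] = 108 · (1/2) = (109 − 1) · (1/2) = 54 ≈ 54.000000.

E[X] = 54 = 54.000000.


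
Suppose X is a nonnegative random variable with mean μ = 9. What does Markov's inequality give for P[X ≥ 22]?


μ = E[X] = 9, a = 22.
Markov: P[X ≥ 22] ≤ μ/a = (9)/22 = 9/22.
Numerically: ≈ 0.409091.
(Since a = 22 > μ = 9.000000, the bound 9/22 is < 1 and informative.)

P[X ≥ 22] ≤ 9/22 ≈ 0.409091.


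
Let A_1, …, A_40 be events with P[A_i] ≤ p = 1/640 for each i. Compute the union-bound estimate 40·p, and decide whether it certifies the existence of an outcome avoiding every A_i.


Union bound: P[∪_{i=1}^{40} A_i] ≤ Σ_i P[A_i] ≤ 40·p = 40·(1/640) = 1/16.
Numerically: 1/16 ≈ 0.0625.
Is 1/16 < 1? YES.
Since P[∪ A_i] ≤ 1/16 < 1, the complement has P[∩ A_i^c] ≥ 1 − 1/16 = 15/16 > 0, so some outcome avoids every A_i.

40·p = 1/16 ≈ 0.0625; existence CERTIFIED by the union bound.


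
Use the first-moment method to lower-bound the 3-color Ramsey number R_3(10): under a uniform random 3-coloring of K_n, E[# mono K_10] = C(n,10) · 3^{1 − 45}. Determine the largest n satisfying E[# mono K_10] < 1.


We need C(n, 10) · 3^{1 − 45} < 1, i.e. C(n, 10) < 3^{45 − 1} = 984770902183611232881.
Check values of n near the boundary:
  n = 567: C(567, 10) = 873787071273467749398; 873787071273467749398 < 984770902183611232881? YES
  n = 568: C(568, 10) = 889446337783744949208; 889446337783744949208 < 984770902183611232881? YES
  n = 569: C(569, 10) = 905357721286137524328; 905357721286137524328 < 984770902183611232881? YES
  n = 570: C(570, 10) = 921524823451961408691; 921524823451961408691 < 984770902183611232881? YES
  n = 571: C(571, 10) = 937951290893172842001; 937951290893172842001 < 984770902183611232881? YES
  n = 572: C(572, 10) = 954640815642161682606; 954640815642161682606 < 984770902183611232881? YES
  n = 573: C(573, 10) = 971597135635805762226; 971597135635805762226 < 984770902183611232881? YES
  n = 574: C(574, 10) = 988824035203816502691; 988824035203816502691 < 984770902183611232881? NO
  n = 575: C(575, 10) = 1006325345561406175305; 1006325345561406175305 < 984770902183611232881? NO
The largest n with C(n, 10) < 984770902183611232881 is n = 573 (where E[X] = 35985079097622435638/36472996377170786403 ≈ 0.98662). Hence R_3(10) > 573, i.e. R_3(10) ≥ 574.

Largest n = 573; hence R_3(10) > 573.


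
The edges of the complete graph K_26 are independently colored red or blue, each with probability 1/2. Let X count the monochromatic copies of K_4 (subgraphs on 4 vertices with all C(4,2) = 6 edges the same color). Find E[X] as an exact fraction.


Let X = Σ_S X_S over the C(26, 4) = 14950 subsets S of size 4, where X_S = 1 if the K_4 on S is monochromatic.
For a fixed S, the K_4 on S has C(4, 2) = 6 edges. P[all 6 edges red] = (1/2)^6, and likewise for blue, so P[monochromatic] = 2·(1/2)^6 = 2^{1 − 6} = 1/32.
By linearity: E[X] = C(26, 4) · 2^{1 − 6} = 14950 · 1/32 = 7475/16.
Numerically: E[X] ≈ 467.1875.

E[X] = C(26,4)·2^(1−C(4,2)) = 7475/16 ≈ 467.1875.


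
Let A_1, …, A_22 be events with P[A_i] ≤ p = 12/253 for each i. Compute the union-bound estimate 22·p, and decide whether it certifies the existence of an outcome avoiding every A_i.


Union bound: P[∪_{i=1}^{22} A_i] ≤ Σ_i P[A_i] ≤ 22·p = 22·(12/253) = 24/23.
Numerically: 24/23 ≈ 1.0434783.
Is 24/23 < 1? NO.
Since the bound 24/23 is ≥ 1, the union bound is uninformative here; it does NOT by itself certify existence.

22·p = 24/23 ≈ 1.0434783; existence NOT certified by the union bound.


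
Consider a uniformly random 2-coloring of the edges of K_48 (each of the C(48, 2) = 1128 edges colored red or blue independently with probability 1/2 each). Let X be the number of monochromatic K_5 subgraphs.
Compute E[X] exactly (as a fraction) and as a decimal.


Let X = Σ_S X_S over the C(48, 5) = 1712304 subsets S of size 5, where X_S = 1 if the K_5 on S is monochromatic.
For a fixed S, the K_5 on S has C(5, 2) = 10 edges. P[all 10 edges red] = (1/2)^10, and likewise for blue, so P[monochromatic] = 2·(1/2)^10 = 2^{1 − 10} = 1/512.
Summing: E[X] = C(48, 5) · 2^{1 − 10} = 1712304 · 1/512 = 107019/32.
Numerically: E[X] ≈ 3344.3438.

E[X] = C(48,5)·2^(1−C(5,2)) = 107019/32 ≈ 3344.3438.


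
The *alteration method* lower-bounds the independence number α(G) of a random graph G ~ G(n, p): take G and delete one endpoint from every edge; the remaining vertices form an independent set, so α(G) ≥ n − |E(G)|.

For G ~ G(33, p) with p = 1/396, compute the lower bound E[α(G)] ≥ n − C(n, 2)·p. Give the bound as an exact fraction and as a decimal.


E[|E(G)|] = C(33, 2)·p = 528 · (1/396) = 4/3.
E[α(G)] ≥ n − E[|E(G)|] = 33 − 4/3 = 95/3.
Numerically: ≈ 31.666667.
(This is only a lower bound; the true E[α(G)] may be larger.)

E[α(G)] ≥ 95/3 ≈ 31.666667.


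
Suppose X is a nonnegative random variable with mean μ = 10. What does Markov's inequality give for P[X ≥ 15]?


μ = E[X] = 10, a = 15.
Markov: P[X ≥ 15] ≤ μ/a = (10)/15 = 2/3.
Numerically: ≈ 0.666667.
(Since a = 15 > μ = 10.000000, the bound 2/3 is < 1 and informative.)

P[X ≥ 15] ≤ 2/3 ≈ 0.666667.


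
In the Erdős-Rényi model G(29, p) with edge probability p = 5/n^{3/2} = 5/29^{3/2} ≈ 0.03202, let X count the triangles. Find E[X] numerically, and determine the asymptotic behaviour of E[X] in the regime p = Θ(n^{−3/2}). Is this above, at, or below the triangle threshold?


Number of potential triangles: C(29, 3) = 3654.
Each occurs with probability p³ ≈ (0.03202)³ ≈ 3.281852e-05.
By linearity: E[X] = C(29, 3)·p³ ≈ 3654 · 3.281852e-05 ≈ 0.1199.
Since α = 3/2 > 1, p = c/n^{3/2} = o(1/n) is below the triangle threshold p ~ 1/n. Asymptotically E[X] ~ (c³/6)·n^{3(1−α)} = (5³/6)·n^{-1.5} → 0, so by Markov's inequality G has no triangles w.h.p.

E[X] ≈ 0.1199; in regime p = Θ(1/n^{3/2}) E[X] tends to 0 (below the triangle threshold p ~ 1/n).


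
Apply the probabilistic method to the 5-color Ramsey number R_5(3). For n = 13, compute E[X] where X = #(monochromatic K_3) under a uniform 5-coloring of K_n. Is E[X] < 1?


E[X] = C(13, 3) · 5^{1 − 3} = 286 · 5^{−2} = 286/25.
As a reduced fraction: E[X] = 286/25 ≈ 11.44000.
Is E[X] < 1? NO.
Since E[X] ≥ 1, the first-moment bound is inconclusive at n = 13; it does NOT by itself certify R_5(3) > 13.

E[X] = 286/25 ≈ 11.44000; E[X] ≥ 1; first-moment method inconclusive here.


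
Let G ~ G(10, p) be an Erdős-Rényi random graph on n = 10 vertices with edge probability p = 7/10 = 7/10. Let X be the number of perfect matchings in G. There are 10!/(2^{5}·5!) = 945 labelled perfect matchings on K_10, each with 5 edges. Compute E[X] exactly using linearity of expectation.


K_10 has 10!/(2^{5}·5!) = 945 labelled perfect matchings.
For each such perfect matching H, let X_H = 1 if all 5 edges of H are present in G. Then P[X_H = 1] = p^{5} = (7/10)^{5} = 16807/100000.
By linearity of expectation: E[X] = Σ_H E[X_H] = 945 · p^{5} = 945 · 16807/100000 = 3176523/20000.
Numerically: E[X] ≈ 158.83.

E[X] = 945 · (7/10)^{5} = 3176523/20000 ≈ 158.83.


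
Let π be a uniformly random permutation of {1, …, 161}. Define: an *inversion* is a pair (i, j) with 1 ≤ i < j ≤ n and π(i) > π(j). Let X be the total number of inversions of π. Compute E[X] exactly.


Write X = Σ X_I over the C(161, 2) = 12880 pairs i < j, with X_I the indicator of one inversion.
There are 12880 indicators.
For each fixed pair i < j, the values π(i) and π(j) are two distinct elements of {1, …, 161} in uniformly random order; by symmetry P[π(i) > π(j)] = 1/2.
By linearity: E[X] = 12880 · (1/2) = C(161, 2) · (1/2) = 12880/2 = 6440 ≈ 6440.000.

E[X] = 6440 = 6440.000.


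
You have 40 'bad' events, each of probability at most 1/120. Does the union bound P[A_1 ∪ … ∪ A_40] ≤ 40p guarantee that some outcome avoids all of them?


Union bound: P[∪_{i=1}^{40} A_i] ≤ Σ_i P[A_i] ≤ 40·p = 40·(1/120) = 1/3.
Numerically: 1/3 ≈ 0.3333333.
Is 1/3 < 1? YES.
Since P[∪ A_i] ≤ 1/3 < 1, the complement has P[∩ A_i^c] ≥ 1 − 1/3 = 2/3 > 0, so some outcome avoids every A_i.

40·p = 1/3 ≈ 0.3333333; existence CERTIFIED by the union bound.


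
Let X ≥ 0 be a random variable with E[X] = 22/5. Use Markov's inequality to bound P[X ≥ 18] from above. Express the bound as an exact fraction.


μ = E[X] = 22/5, a = 18.
Markov: P[X ≥ 18] ≤ μ/a = (22/5)/18 = 11/45.
Numerically: ≈ 0.244.
(Since a = 18 > μ = 4.400, the bound 11/45 is < 1 and informative.)

P[X ≥ 18] ≤ 11/45 ≈ 0.244.


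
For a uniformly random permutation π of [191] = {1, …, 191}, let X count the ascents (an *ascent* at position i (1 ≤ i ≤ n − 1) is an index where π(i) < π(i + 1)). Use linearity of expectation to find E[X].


Write X = Σ X_I over i = 1, …, 190, with X_I the indicator of one ascent.
There are 190 indicators.
For each fixed i, the pair (π(i), π(i+1)) is a uniformly random ordered pair of distinct values from {1, …, 191}; by symmetry P[π(i) < π(i+1)] = 1/2.
By linearity: E[X] = 190 · (1/2) = (191 − 1) · (1/2) = 95 ≈ 95.000000.

E[X] = 95 = 95.000000.


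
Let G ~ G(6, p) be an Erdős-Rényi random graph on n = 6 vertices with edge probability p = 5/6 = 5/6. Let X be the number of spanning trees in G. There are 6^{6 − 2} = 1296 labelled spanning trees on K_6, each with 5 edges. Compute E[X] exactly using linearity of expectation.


K_6 has 6^{6 − 2} = 1296 labelled spanning trees.
For each such spanning tree H, let X_H = 1 if all 5 edges of H are present in G. Then P[X_H = 1] = p^{5} = (5/6)^{5} = 3125/7776.
By linearity: E[X] = Σ_H E[X_H] = 1296 · p^{5} = 1296 · 3125/7776 = 3125/6.
Numerically: E[X] ≈ 520.833.

E[X] = 1296 · (5/6)^{5} = 3125/6 ≈ 520.833.


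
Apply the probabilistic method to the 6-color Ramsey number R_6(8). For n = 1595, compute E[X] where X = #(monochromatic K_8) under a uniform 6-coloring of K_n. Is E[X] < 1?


E[X] = C(1595, 8) · 6^{1 − 28} = 1020772636343363633895 · 6^{−27} = 1020772636343363633895/1023490369077469249536.
As a reduced fraction: E[X] = 113419181815929292655/113721152119718805504 ≈ 0.997345.
Is E[X] < 1? YES.
Since E[X] < 1, there exists a 6-coloring of K_{1595} with no monochromatic K_8; hence R_6(8) > 1595.

E[X] = 113419181815929292655/113721152119718805504 ≈ 0.997345; E[X] < 1, so R_6(8) > 1595.


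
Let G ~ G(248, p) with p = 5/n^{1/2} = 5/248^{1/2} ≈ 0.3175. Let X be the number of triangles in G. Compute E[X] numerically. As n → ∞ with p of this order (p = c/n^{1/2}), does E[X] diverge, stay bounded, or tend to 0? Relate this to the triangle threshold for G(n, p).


Number of potential triangles: C(248, 3) = 2511496.
Each occurs with probability p³ ≈ (0.3175)³ ≈ 3.200608e-02.
By linearity: E[X] = C(248, 3)·p³ ≈ 2511496 · 3.200608e-02 ≈ 80383.1429.
Since α = 1/2 < 1, p = c/n^{1/2} ≫ 1/n is above the triangle threshold p ~ 1/n. Asymptotically E[X] ~ (c³/6)·n^{3(1−α)} = (5³/6)·n^{1.5} → ∞; triangles are abundant w.h.p.

E[X] ≈ 80383.1429; in regime p = Θ(1/n^{1/2}) E[X] diverges (above the triangle threshold p ~ 1/n).


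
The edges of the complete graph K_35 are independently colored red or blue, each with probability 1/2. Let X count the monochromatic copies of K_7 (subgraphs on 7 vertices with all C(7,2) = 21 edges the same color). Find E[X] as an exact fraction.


Let X = Σ_S X_S over the C(35, 7) = 6724520 subsets S of size 7, where X_S = 1 if the K_7 on S is monochromatic.
For a fixed S, the K_7 on S has C(7, 2) = 21 edges. P[all 21 edges red] = (1/2)^21, and likewise for blue, so P[monochromatic] = 2·(1/2)^21 = 2^{1 − 21} = 1/1048576.
Summing: E[X] = C(35, 7) · 2^{1 − 21} = 6724520 · 1/1048576 = 840565/131072.
Numerically: E[X] ≈ 6.413002.

E[X] = C(35,7)·2^(1−C(7,2)) = 840565/131072 ≈ 6.413002.


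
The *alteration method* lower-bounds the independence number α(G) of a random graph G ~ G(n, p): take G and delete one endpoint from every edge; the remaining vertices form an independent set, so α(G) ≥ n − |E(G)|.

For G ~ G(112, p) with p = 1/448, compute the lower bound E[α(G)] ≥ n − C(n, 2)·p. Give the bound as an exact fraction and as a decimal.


E[|E(G)|] = C(112, 2)·p = 6216 · (1/448) = 111/8.
E[α(G)] ≥ n − E[|E(G)|] = 112 − 111/8 = 785/8.
Numerically: ≈ 98.12500.
(This is only a lower bound; the true E[α(G)] may be larger.)

E[α(G)] ≥ 785/8 ≈ 98.12500.


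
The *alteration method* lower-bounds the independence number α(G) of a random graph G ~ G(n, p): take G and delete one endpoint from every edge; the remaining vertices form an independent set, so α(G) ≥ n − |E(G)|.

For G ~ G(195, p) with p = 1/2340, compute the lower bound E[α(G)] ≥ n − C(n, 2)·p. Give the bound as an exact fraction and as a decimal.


E[|E(G)|] = C(195, 2)·p = 18915 · (1/2340) = 97/12.
E[α(G)] ≥ n − E[|E(G)|] = 195 − 97/12 = 2243/12.
Numerically: ≈ 186.916667.
(This is only a lower bound; the true E[α(G)] may be larger.)

E[α(G)] ≥ 2243/12 ≈ 186.916667.


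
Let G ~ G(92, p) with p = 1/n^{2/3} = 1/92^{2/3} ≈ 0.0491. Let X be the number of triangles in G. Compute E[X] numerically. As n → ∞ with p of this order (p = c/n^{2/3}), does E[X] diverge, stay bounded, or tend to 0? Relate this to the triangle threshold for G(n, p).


Number of potential triangles: C(92, 3) = 125580.
Each occurs with probability p³ ≈ (0.0491)³ ≈ 1.18147e-04.
By linearity: E[X] = C(92, 3)·p³ ≈ 125580 · 1.18147e-04 ≈ 14.837.
Since α = 2/3 < 1, p = c/n^{2/3} ≫ 1/n is above the triangle threshold p ~ 1/n. Asymptotically E[X] ~ (c³/6)·n^{3(1−α)} = (1³/6)·n^{1} → ∞; triangles are abundant w.h.p.

E[X] ≈ 14.837; in regime p = Θ(1/n^{2/3}) E[X] diverges (above the triangle threshold p ~ 1/n).


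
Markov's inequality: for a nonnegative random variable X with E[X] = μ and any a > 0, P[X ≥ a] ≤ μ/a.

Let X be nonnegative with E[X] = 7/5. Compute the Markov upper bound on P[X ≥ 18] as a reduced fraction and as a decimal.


μ = E[X] = 7/5, a = 18.
Markov: P[X ≥ 18] ≤ μ/a = (7/5)/18 = 7/90.
Numerically: ≈ 0.07778.
(Since a = 18 > μ = 1.40000, the bound 7/90 is < 1 and informative.)

P[X ≥ 18] ≤ 7/90 ≈ 0.07778.


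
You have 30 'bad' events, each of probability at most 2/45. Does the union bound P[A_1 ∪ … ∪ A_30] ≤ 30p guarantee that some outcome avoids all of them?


Union bound: P[∪_{i=1}^{30} A_i] ≤ Σ_i P[A_i] ≤ 30·p = 30·(2/45) = 4/3.
Numerically: 4/3 ≈ 1.333.
Is 4/3 < 1? NO.
Since the bound 4/3 is ≥ 1, the union bound is uninformative here; it does NOT by itself certify existence.

30·p = 4/3 ≈ 1.333; existence NOT certified by the union bound.


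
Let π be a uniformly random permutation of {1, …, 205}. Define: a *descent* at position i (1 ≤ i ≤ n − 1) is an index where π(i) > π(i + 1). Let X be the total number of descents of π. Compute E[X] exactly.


Write X = Σ X_I over i = 1, …, 204, with X_I the indicator of one descent.
There are 204 indicators.
For each fixed i, the pair (π(i), π(i+1)) is a uniformly random ordered pair of distinct values from {1, …, 205}; by symmetry P[π(i) > π(i+1)] = 1/2.
By linearity: E[X] = 204 · (1/2) = (205 − 1) · (1/2) = 102 ≈ 102.0000.

E[X] = 102 = 102.0000.


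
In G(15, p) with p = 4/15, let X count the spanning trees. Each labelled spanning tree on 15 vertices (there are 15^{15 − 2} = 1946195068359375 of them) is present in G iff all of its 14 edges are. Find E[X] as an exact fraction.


K_15 has 15^{15 − 2} = 1946195068359375 labelled spanning trees.
For each such spanning tree H, let X_H = 1 if all 14 edges of H are present in G. Then P[X_H = 1] = p^{14} = (4/15)^{14} = 268435456/29192926025390625.
Summing the indicators: E[X] = Σ_H E[X_H] = 1946195068359375 · p^{14} = 1946195068359375 · 268435456/29192926025390625 = 268435456/15.
Numerically: E[X] ≈ 1.79e+07.

E[X] = 1946195068359375 · (4/15)^{14} = 268435456/15 ≈ 1.79e+07.


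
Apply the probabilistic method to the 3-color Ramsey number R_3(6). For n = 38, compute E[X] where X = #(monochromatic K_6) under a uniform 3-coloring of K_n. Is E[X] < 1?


E[X] = C(38, 6) · 3^{1 − 15} = 2760681 · 3^{−14} = 2760681/4782969.
As a reduced fraction: E[X] = 920227/1594323 ≈ 0.577.
Is E[X] < 1? YES.
Since E[X] < 1, there exists a 3-coloring of K_{38} with no monochromatic K_6; hence R_3(6) > 38.

E[X] = 920227/1594323 ≈ 0.577; E[X] < 1, so R_3(6) > 38.


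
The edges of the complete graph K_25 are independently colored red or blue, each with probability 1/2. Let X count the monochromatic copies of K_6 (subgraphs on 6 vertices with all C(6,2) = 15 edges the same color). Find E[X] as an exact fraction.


Let X = Σ_S X_S over the C(25, 6) = 177100 subsets S of size 6, where X_S = 1 if the K_6 on S is monochromatic.
For a fixed S, the K_6 on S has C(6, 2) = 15 edges. P[all 15 edges red] = (1/2)^15, and likewise for blue, so P[monochromatic] = 2·(1/2)^15 = 2^{1 − 15} = 1/16384.
Summing: E[X] = C(25, 6) · 2^{1 − 15} = 177100 · 1/16384 = 44275/4096.
Numerically: E[X] ≈ 10.809326.

E[X] = C(25,6)·2^(1−C(6,2)) = 44275/4096 ≈ 10.809326.


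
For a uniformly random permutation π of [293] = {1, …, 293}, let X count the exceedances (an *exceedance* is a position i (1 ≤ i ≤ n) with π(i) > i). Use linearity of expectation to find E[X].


Write X = Σ_{i=1}^{293} X_i, where X_i = 1_{π(i) > i}.
For each fixed i, π(i) is uniform over {1, …, 293} (marginal of a uniform permutation), so P[π(i) > i] = (n − i)/n. Summing: Σ_{i=1}^{293} (n − i)/n = (0 + 1 + … + 292)/293 = 293(293 − 1)/(2·293) = (293 − 1)/2.
Hence E[X] = Σ_{i=1}^{293} (293 − i)/293 = 146 ≈ 146.00000.

E[X] = 146 = 146.00000.


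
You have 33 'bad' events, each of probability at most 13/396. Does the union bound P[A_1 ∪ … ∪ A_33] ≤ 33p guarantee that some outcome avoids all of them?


Union bound: P[∪_{i=1}^{33} A_i] ≤ Σ_i P[A_i] ≤ 33·p = 33·(13/396) = 13/12.
Numerically: 13/12 ≈ 1.083333.
Is 13/12 < 1? NO.
Since the bound 13/12 is ≥ 1, the union bound is uninformative here; it does NOT by itself certify existence.

33·p = 13/12 ≈ 1.083333; existence NOT certified by the union bound.


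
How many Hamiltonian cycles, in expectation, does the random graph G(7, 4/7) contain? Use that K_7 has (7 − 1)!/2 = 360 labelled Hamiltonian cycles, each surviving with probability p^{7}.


K_7 has (7 − 1)!/2 = 360 labelled Hamiltonian cycles.
For each such Hamiltonian cycle H, let X_H = 1 if all 7 edges of H are present in G. Then P[X_H = 1] = p^{7} = (4/7)^{7} = 16384/823543.
By linearity: E[X] = Σ_H E[X_H] = 360 · p^{7} = 360 · 16384/823543 = 5898240/823543.
Numerically: E[X] ≈ 7.162.

E[X] = 360 · (4/7)^{7} = 5898240/823543 ≈ 7.162.


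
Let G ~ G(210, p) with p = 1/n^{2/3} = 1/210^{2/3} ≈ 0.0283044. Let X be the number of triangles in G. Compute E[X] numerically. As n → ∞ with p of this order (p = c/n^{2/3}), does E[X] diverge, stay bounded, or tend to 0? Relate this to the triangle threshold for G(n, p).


Number of potential triangles: C(210, 3) = 1521520.
Each occurs with probability p³ ≈ (0.0283044)³ ≈ 2.26757370e-05.
By linearity: E[X] = C(210, 3)·p³ ≈ 1521520 · 2.26757370e-05 ≈ 34.501587.
Since α = 2/3 < 1, p = c/n^{2/3} ≫ 1/n is above the triangle threshold p ~ 1/n. Asymptotically E[X] ~ (c³/6)·n^{3(1−α)} = (1³/6)·n^{1} → ∞; triangles are abundant w.h.p.

E[X] ≈ 34.501587; in regime p = Θ(1/n^{2/3}) E[X] diverges (above the triangle threshold p ~ 1/n).


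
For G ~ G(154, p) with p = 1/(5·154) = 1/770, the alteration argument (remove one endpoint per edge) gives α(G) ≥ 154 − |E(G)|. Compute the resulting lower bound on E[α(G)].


E[|E(G)|] = C(154, 2)·p = 11781 · (1/770) = 153/10.
E[α(G)] ≥ n − E[|E(G)|] = 154 − 153/10 = 1387/10.
Numerically: ≈ 138.70000.
(This is only a lower bound; the true E[α(G)] may be larger.)

E[α(G)] ≥ 1387/10 ≈ 138.70000.


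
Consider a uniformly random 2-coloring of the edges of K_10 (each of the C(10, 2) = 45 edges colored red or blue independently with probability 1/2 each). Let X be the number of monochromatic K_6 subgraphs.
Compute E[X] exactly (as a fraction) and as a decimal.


Let X = Σ_S X_S over the C(10, 6) = 210 subsets S of size 6, where X_S = 1 if the K_6 on S is monochromatic.
For a fixed S, the K_6 on S has C(6, 2) = 15 edges. P[all 15 edges red] = (1/2)^15, and likewise for blue, so P[monochromatic] = 2·(1/2)^15 = 2^{1 − 15} = 1/16384.
By linearity of expectation: E[X] = C(10, 6) · 2^{1 − 15} = 210 · 1/16384 = 105/8192.
Numerically: E[X] ≈ 0.012817.

E[X] = C(10,6)·2^(1−C(6,2)) = 105/8192 ≈ 0.012817.


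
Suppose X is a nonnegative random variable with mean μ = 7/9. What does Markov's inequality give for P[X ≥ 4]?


μ = E[X] = 7/9, a = 4.
Markov: P[X ≥ 4] ≤ μ/a = (7/9)/4 = 7/36.
Numerically: ≈ 0.194.
(Since a = 4 > μ = 0.778, the bound 7/36 is < 1 and informative.)

P[X ≥ 4] ≤ 7/36 ≈ 0.194.


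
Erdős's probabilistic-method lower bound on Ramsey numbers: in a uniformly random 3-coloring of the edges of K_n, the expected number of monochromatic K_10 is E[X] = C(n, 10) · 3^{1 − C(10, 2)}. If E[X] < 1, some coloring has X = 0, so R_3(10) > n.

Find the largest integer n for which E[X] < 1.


We need C(n, 10) · 3^{1 − 45} < 1, i.e. C(n, 10) < 3^{45 − 1} = 984770902183611232881.
Check values of n near the boundary:
  n = 570: C(570, 10) = 921524823451961408691; 921524823451961408691 < 984770902183611232881? YES
  n = 571: C(571, 10) = 937951290893172842001; 937951290893172842001 < 984770902183611232881? YES
  n = 572: C(572, 10) = 954640815642161682606; 954640815642161682606 < 984770902183611232881? YES
  n = 573: C(573, 10) = 971597135635805762226; 971597135635805762226 < 984770902183611232881? YES
  n = 574: C(574, 10) = 988824035203816502691; 988824035203816502691 < 984770902183611232881? NO
The largest n with C(n, 10) < 984770902183611232881 is n = 573 (where E[X] = 35985079097622435638/36472996377170786403 ≈ 0.9866). Hence R_3(10) > 573, i.e. R_3(10) ≥ 574.

Largest n = 573; hence R_3(10) > 573.


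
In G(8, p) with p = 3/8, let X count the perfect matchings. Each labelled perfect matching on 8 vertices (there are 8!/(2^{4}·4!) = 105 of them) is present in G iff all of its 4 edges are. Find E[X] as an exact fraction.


K_8 has 8!/(2^{4}·4!) = 105 labelled perfect matchings.
For each such perfect matching H, let X_H = 1 if all 4 edges of H are present in G. Then P[X_H = 1] = p^{4} = (3/8)^{4} = 81/4096.
By linearity: E[X] = Σ_H E[X_H] = 105 · p^{4} = 105 · 81/4096 = 8505/4096.
Numerically: E[X] ≈ 2.0764.

E[X] = 105 · (3/8)^{4} = 8505/4096 ≈ 2.0764.


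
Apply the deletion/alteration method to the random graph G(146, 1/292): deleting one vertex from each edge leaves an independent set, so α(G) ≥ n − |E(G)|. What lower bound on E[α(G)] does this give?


E[|E(G)|] = C(146, 2)·p = 10585 · (1/292) = 145/4.
E[α(G)] ≥ n − E[|E(G)|] = 146 − 145/4 = 439/4.
Numerically: ≈ 109.75000.
(This is only a lower bound; the true E[α(G)] may be larger.)

E[α(G)] ≥ 439/4 ≈ 109.75000.
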